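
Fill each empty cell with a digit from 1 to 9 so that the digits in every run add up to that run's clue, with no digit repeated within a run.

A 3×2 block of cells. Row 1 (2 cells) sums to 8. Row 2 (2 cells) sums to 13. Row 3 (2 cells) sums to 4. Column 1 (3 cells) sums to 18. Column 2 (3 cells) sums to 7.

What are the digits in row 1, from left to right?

6 2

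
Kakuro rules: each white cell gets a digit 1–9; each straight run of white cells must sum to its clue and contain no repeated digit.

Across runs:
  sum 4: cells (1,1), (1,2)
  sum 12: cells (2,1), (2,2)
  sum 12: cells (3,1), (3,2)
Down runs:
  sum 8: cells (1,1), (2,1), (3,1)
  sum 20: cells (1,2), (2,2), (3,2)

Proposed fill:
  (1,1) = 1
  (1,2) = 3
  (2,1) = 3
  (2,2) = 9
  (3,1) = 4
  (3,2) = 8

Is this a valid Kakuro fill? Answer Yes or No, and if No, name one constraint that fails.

Yes

Across: 1+3=4; 3+9=12; 4+8=12. Down: 1+3+4=8; 3+9+8=20. No digit repeats within any run.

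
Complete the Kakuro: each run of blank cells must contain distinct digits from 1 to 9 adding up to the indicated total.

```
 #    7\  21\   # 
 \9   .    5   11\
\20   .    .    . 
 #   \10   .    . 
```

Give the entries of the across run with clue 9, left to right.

4 5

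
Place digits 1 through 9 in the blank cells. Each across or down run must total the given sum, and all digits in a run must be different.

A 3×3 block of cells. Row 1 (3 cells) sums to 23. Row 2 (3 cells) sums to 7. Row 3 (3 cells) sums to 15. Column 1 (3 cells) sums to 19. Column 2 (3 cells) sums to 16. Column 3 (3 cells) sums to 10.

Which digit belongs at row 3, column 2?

5

23 in 3 cells must be {6,8,9}; 7 in 3 cells must be {1,2,4}.
Only 6 fits (1,3) under both its across sum 23 and down sum 10.
Given what's placed, (2,3) must be 1 to fit the 7 across and 10 down.
(3,3) = 10 − 7 = 3 completes the 10 down.
No cell is forced outright now. (1,1) can only be 8 or 9 (the digits allowed by both its 23 across and its 19 down). If (1,1) = 9: that forces (1,2) = 8, (2,2) = 2, after which (3,2) would have to be in {4,5,7,8} for the 15 across but in {6} for the 16 down — contradiction. So (1,1) = 8.
(1,2) = 23 − 14 = 9 completes the 23 across.
Nothing is forced directly, so branch on (3,2), whose candidates are 4 or 5. If (3,2) = 4: then (2,2) would have to be in {2,4} for the 7 across but in {3} for the 16 down — contradiction. So (3,2) = 5.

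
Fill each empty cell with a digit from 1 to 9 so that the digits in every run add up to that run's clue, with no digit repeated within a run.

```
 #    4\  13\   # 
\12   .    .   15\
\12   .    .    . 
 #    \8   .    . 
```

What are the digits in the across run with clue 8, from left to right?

1 7

4 in 2 cells must be {1,3}.
The 12 across and the 4 down share only 3, so R1C1 = 3.
R1C2 = 12 − 3 = 9 completes the 12 across.
R2C1 = 4 − 3 = 1 completes the 4 down.
R2C2 = 3: the only remaining digit allowed by both the 12 across and the 13 down.
R2C3 = 12 − 4 = 8 completes the 12 across.
R3C2 = 13 − 12 = 1 completes the 13 down.
R3C3 = 8 − 1 = 7 completes the 8 across.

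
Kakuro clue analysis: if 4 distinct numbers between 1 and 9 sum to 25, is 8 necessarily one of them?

No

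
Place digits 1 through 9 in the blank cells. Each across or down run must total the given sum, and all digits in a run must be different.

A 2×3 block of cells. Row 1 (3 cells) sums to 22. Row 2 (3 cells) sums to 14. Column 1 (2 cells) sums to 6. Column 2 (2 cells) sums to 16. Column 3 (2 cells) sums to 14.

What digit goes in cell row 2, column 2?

16 in 2 cells must be {7,9}.
The 22 across and the 6 down share only 5, so (1,1) = 5.
Given what's placed, (1,2) must be 9 to fit the 22 across and 16 down.
(1,3) = 22 − 14 = 8 completes the 22 across.
(2,1) = 6 − 5 = 1 completes the 6 down.
(2,2) = 16 − 9 = 7 completes the 16 down.
(2,3) = 14 − 8 = 6 completes the 14 across.

7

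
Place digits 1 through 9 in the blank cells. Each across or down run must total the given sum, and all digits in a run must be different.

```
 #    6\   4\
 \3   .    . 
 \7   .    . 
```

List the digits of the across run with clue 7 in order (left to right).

4 3

3 in 2 cells must be {1,2}; 4 in 2 cells must be {1,3}.
The 3 across and the 4 down share only 1, so R1C2 = 1.
R2C2 = 4 − 1 = 3 completes the 4 down.
R1C1 = 3 − 1 = 2 completes the 3 across.
R2C1 = 7 − 3 = 4 completes the 7 across.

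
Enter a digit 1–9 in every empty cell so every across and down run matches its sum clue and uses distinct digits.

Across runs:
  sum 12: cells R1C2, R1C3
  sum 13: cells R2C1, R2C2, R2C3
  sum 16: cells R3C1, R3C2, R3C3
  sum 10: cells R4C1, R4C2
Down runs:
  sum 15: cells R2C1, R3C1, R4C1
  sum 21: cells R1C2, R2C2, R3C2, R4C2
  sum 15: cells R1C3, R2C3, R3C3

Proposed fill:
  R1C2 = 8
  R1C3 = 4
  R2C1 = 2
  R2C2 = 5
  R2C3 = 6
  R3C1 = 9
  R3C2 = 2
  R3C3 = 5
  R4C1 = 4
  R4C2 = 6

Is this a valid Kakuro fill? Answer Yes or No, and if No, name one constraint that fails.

Across: 8+4=12; 2+5+6=13; 9+2+5=16; 4+6=10. Down: 2+9+4=15; 8+5+2+6=21; 4+6+5=15. No digit repeats within any run.

Yes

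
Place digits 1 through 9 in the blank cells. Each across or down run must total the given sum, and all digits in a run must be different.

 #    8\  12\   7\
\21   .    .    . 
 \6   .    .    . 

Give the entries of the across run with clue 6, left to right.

1 3 2

6 in 3 cells must be {1,2,3}.
The 6 across and the 12 down share only 3, so R2C2 = 3.
R1C2 = 12 − 3 = 9 completes the 12 down.
Nothing is forced directly, so branch on R1C1, whose candidates are 5 or 7. If R1C1 = 5: then R1C3 would have to be in {7} for the 21 across but in {1,2,3,4,5,6} for the 7 down — contradiction. So R1C1 = 7.
R1C3 = 21 − 16 = 5 completes the 21 across.
R2C1 = 8 − 7 = 1 completes the 8 down.
R2C3 = 6 − 4 = 2 completes the 6 across.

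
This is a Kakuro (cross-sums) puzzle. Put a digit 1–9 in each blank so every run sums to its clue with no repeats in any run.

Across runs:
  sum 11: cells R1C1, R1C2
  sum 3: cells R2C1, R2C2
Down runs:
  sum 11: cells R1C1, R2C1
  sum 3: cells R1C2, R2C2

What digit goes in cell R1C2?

3 in 2 cells must be {1,2}.
The 11 across and the 3 down share only 2, so R1C2 = 2.
The 3 across and the 11 down share only 2, so R2C1 = 2.
R2C2 = 3 − 2 = 1 completes the 3 across.
R1C1 = 11 − 2 = 9 completes the 11 across.

2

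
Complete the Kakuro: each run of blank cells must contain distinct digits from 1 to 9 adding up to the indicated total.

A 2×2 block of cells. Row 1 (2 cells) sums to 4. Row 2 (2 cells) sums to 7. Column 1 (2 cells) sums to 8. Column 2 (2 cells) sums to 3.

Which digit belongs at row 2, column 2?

2

4 in 2 cells must be {1,3}; 3 in 2 cells must be {1,2}.
The 4 across and the 3 down share only 1, so (1,2) = 1.
(2,2) = 3 − 1 = 2 completes the 3 down.
(1,1) = 4 − 1 = 3 completes the 4 across.
(2,1) = 7 − 2 = 5 completes the 7 across.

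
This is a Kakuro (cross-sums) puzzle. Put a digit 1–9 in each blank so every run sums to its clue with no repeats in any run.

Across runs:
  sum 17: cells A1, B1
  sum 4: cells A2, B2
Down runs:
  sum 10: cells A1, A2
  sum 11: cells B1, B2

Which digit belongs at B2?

17 in 2 cells must be {8,9}; 4 in 2 cells must be {1,3}.
The 4 across and the 11 down share only 3, so B2 = 3.
B1 = 11 − 3 = 8 completes the 11 down.
A2 = 4 − 3 = 1 completes the 4 across.
A1 = 17 − 8 = 9 completes the 17 across.

3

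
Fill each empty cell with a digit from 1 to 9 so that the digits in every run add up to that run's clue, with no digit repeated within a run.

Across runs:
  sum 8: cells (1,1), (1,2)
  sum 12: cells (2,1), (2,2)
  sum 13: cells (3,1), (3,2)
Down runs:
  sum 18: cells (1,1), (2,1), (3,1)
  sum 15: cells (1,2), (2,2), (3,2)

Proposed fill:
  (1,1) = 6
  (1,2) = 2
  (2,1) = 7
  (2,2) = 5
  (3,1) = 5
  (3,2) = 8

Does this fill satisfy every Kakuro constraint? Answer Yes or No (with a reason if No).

Yes

Across: 6+2=8; 7+5=12; 5+8=13. Down: 6+7+5=18; 2+5+8=15. No digit repeats within any run.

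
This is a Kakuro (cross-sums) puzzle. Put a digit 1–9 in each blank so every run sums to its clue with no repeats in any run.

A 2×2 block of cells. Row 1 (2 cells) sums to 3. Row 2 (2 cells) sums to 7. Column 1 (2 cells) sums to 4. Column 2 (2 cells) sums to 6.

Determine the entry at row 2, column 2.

4

3 in 2 cells must be {1,2}; 4 in 2 cells must be {1,3}.
The 3 across and the 4 down share only 1, so (1,1) = 1.
(1,2) = 3 − 1 = 2 completes the 3 across.
(2,1) = 4 − 1 = 3 completes the 4 down.
(2,2) = 7 − 3 = 4 completes the 7 across.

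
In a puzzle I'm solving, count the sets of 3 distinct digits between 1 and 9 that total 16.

8

3 distinct digits from 1–9 sum between 6 and 24.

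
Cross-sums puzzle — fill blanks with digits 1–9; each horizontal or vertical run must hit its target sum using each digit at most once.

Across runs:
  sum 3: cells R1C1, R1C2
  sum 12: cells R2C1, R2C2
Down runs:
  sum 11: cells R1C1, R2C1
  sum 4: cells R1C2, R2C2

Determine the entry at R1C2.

3 in 2 cells must be {1,2}; 4 in 2 cells must be {1,3}.
The 3 across and the 11 down share only 2, so R1C1 = 2.
R1C2 = 3 − 2 = 1 completes the 3 across.
R2C1 = 11 − 2 = 9 completes the 11 down.
R2C2 = 12 − 9 = 3 completes the 12 across.

1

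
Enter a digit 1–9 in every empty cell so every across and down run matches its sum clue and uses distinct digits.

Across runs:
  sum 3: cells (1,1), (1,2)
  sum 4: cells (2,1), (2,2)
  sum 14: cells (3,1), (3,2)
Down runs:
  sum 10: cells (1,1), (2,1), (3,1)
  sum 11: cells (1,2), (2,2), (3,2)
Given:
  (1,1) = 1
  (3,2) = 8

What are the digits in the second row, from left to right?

3 1

3 in 2 cells must be {1,2}; 4 in 2 cells must be {1,3}.
(1,2) = 3 − 1 = 2 completes the 3 across.
(2,1) = 3: the only remaining digit allowed by both the 4 across and the 10 down.
(2,2) = 4 − 3 = 1 completes the 4 across.
(3,1) = 14 − 8 = 6 completes the 14 across.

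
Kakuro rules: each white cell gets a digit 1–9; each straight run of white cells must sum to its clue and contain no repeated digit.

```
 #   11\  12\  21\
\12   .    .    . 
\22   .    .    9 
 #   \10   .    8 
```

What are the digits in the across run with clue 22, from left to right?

6 7 9

R1C3 = 21 − 17 = 4 completes the 21 down.
R3C2 = 10 − 8 = 2 completes the 10 across.
Nothing is forced directly, so branch on R2C2, whose candidates are 6 or 7. If R2C2 = 6: then R1C2 would have to be in {1,2,3,5,6,7} for the 12 across but in {4} for the 12 down — contradiction. So R2C2 = 7.
R1C2 = 12 − 9 = 3 completes the 12 down.
R2C1 = 22 − 16 = 6 completes the 22 across.
R1C1 = 12 − 7 = 5 completes the 12 across.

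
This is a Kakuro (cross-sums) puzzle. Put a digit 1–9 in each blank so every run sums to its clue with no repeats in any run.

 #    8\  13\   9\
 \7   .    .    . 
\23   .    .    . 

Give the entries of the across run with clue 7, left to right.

7 in 3 cells must be {1,2,4}; 23 in 3 cells must be {6,8,9}.
The 7 across and the 13 down share only 4, so R1C2 = 4.
The 23 across and the 8 down share only 6, so R2C1 = 6.
R2C2 = 13 − 4 = 9 completes the 13 down.
R2C3 = 23 − 15 = 8 completes the 23 across.
R1C1 = 8 − 6 = 2 completes the 8 down.
R1C3 = 7 − 6 = 1 completes the 7 across.

2 4 1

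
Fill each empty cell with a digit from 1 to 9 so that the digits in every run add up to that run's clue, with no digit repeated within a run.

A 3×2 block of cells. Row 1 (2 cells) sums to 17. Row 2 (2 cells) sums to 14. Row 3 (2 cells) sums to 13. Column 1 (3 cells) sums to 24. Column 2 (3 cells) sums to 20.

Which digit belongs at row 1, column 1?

8

17 in 2 cells must be {8,9}; 24 in 3 cells must be {7,8,9}.
Nothing is forced directly, so branch on (1,1), whose candidates are 8 or 9. If (1,1) = 9: that forces (1,2) = 8, (2,1) = 8, after which (2,2) would have to be in {6} for the 14 across but in {3,5,7,9} for the 20 down — contradiction. So (1,1) = 8.
(1,2) = 17 − 8 = 9 completes the 17 across.
Given what's placed, (2,1) must be 9 to fit the 14 across and 24 down.
(2,2) = 14 − 9 = 5 completes the 14 across.
(3,1) = 24 − 17 = 7 completes the 24 down.
(3,2) = 13 − 7 = 6 completes the 13 across.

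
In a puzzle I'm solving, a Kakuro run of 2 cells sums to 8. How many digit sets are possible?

2 distinct digits from 1–9 sum between 3 and 17.
Enumerating: {1,7}, {2,6}, {3,5}.

3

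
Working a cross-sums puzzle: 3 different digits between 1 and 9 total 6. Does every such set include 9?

The only way to make 6 from 3 distinct digits is {1,2,3}, which does not contain 9.

No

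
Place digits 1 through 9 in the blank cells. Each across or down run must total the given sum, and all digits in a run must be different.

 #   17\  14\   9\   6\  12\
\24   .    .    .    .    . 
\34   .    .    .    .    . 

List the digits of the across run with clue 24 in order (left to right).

8 6 3 2 5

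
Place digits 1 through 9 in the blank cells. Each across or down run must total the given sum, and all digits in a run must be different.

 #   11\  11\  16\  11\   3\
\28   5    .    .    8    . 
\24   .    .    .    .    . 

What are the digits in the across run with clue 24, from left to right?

16 in 2 cells must be {7,9}; 3 in 2 cells must be {1,2}.
R1C5 = 2: the only remaining digit allowed by both the 28 across and the 3 down.
R2C1 = 11 − 5 = 6 completes the 11 down.
R2C4 = 11 − 8 = 3 completes the 11 down.
R2C5 = 3 − 2 = 1 completes the 3 down.
Given what's placed, R2C3 must be 9 to fit the 24 across and 16 down.
R1C3 = 16 − 9 = 7 completes the 16 down.
R2C2 = 24 − 19 = 5 completes the 24 across.

6, 5, 9, 3, 1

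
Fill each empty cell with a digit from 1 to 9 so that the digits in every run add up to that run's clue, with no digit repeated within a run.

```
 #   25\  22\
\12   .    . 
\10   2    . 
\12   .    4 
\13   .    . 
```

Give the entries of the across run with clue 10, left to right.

R2C2 = 10 − 2 = 8 completes the 10 across.
R3C1 = 12 − 4 = 8 completes the 12 across.
R1C1 = 9: the only remaining digit allowed by both the 12 across and the 25 down.
R1C2 = 12 − 9 = 3 completes the 12 across.
R4C1 = 25 − 19 = 6 completes the 25 down.
R4C2 = 13 − 6 = 7 completes the 13 across.

2 8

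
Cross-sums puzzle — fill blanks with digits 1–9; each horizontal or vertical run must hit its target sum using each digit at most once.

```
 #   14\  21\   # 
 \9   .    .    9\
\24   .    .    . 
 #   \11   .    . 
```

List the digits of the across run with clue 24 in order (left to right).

24 in 3 cells must be {7,8,9}.
Nothing is forced directly, so branch on R2C1, whose candidates are 8 or 9. If R2C1 = 8: that forces R1C1 = 6, after which R1C2 would have to be in {3} for the 9 across but in {4,5,6,7,8,9} for the 21 down — contradiction. So R2C1 = 9.
R1C1 = 14 − 9 = 5 completes the 14 down.
R1C2 = 9 − 5 = 4 completes the 9 across.
R2C2 = 8: the only remaining digit allowed by both the 24 across and the 21 down.
R2C3 = 24 − 17 = 7 completes the 24 across.
R3C2 = 21 − 12 = 9 completes the 21 down.
R3C3 = 11 − 9 = 2 completes the 11 across.

9, 8, 7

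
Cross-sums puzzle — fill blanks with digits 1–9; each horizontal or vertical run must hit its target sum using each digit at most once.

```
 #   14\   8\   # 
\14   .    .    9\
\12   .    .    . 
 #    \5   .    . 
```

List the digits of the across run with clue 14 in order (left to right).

9 5

The 14 across and the 8 down share only 5, so R1C2 = 5.
R1C1 = 14 − 5 = 9 completes the 14 across.
R2C1 = 14 − 9 = 5 completes the 14 down.
R2C2 = 1: the only remaining digit allowed by both the 12 across and the 8 down.
R2C3 = 12 − 6 = 6 completes the 12 across.
R3C2 = 8 − 6 = 2 completes the 8 down.
R3C3 = 5 − 2 = 3 completes the 5 across.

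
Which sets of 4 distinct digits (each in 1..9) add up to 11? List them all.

4 distinct digits from 1–9 sum between 10 and 30.
Only one set works: {1,2,3,5}.

{1,2,3,5}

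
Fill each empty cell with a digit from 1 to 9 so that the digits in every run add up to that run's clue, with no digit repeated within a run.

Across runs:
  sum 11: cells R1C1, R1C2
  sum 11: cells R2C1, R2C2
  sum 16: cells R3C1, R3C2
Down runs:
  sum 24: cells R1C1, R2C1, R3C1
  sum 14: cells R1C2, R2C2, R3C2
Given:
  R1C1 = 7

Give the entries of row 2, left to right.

8 3

16 in 2 cells must be {7,9}; 24 in 3 cells must be {7,8,9}.
R1C2 = 11 − 7 = 4 completes the 11 across.
Given what's placed, R3C1 must be 9 to fit the 16 across and 24 down.
R3C2 = 16 − 9 = 7 completes the 16 across.
R2C1 = 24 − 16 = 8 completes the 24 down.
R2C2 = 11 − 8 = 3 completes the 11 across.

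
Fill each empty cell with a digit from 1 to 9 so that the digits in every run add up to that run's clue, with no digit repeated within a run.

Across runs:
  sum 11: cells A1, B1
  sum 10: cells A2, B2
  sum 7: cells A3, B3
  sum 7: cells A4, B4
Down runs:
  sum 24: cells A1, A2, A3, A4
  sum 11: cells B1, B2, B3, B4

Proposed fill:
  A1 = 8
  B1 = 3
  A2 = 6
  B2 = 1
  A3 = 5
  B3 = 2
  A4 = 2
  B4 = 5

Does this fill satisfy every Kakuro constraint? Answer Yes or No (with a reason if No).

No — the across run A2–B2 sums to 7, not 10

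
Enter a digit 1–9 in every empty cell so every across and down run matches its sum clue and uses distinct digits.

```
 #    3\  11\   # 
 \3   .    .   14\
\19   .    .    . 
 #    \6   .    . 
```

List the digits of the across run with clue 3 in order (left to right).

1 2

3 in 2 cells must be {1,2}.
The 19 across and the 3 down share only 2, so R2C1 = 2.
R2C2 = 8: the only remaining digit allowed by both the 19 across and the 11 down.
R2C3 = 19 − 10 = 9 completes the 19 across.
R3C3 = 14 − 9 = 5 completes the 14 down.
R1C1 = 3 − 2 = 1 completes the 3 down.
R1C2 = 3 − 1 = 2 completes the 3 across.
R3C2 = 6 − 5 = 1 completes the 6 across.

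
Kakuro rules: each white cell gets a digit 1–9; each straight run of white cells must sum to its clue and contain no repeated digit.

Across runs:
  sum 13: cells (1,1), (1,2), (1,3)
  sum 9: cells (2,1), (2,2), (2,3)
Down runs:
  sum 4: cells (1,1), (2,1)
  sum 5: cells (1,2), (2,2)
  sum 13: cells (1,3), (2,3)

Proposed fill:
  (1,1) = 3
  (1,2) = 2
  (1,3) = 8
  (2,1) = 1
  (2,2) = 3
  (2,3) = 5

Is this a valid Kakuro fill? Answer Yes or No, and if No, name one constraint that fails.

Across: 3+2+8=13; 1+3+5=9. Down: 3+1=4; 2+3=5; 8+5=13. No digit repeats within any run.

Yes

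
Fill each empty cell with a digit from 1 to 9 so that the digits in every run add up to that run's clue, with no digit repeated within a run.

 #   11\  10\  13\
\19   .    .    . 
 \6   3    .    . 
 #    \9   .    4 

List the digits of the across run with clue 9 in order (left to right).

6 in 3 cells must be {1,2,3}.
R1C1 = 11 − 3 = 8 completes the 11 down.
R3C2 = 9 − 4 = 5 completes the 9 across.
Nothing is forced directly, so branch on R1C2, whose candidates are 2 or 4. If R1C2 = 2: then R1C3 would have to be in {9} for the 19 across but in {1,2,3,6,7,8} for the 13 down — contradiction. So R1C2 = 4.
R1C3 = 19 − 12 = 7 completes the 19 across.
R2C2 = 10 − 9 = 1 completes the 10 down.
R2C3 = 6 − 4 = 2 completes the 6 across.

5, 4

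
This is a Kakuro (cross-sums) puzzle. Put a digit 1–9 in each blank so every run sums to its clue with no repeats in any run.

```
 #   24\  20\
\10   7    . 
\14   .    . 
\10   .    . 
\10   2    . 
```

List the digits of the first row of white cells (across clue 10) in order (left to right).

7, 3

R1C2 = 10 − 7 = 3 completes the 10 across.
R4C2 = 10 − 2 = 8 completes the 10 across.
R2C2 = 5: the only remaining digit allowed by both the 14 across and the 20 down.
R3C2 = 20 − 16 = 4 completes the 20 down.
R2C1 = 14 − 5 = 9 completes the 14 across.
R3C1 = 10 − 4 = 6 completes the 10 across.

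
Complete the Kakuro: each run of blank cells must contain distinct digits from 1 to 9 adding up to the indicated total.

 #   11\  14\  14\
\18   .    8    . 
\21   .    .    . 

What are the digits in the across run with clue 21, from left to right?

R2C2 = 14 − 8 = 6 completes the 14 down.
R2C3 = 8: the only remaining digit allowed by both the 21 across and the 14 down.
R1C3 = 14 − 8 = 6 completes the 14 down.
R2C1 = 21 − 14 = 7 completes the 21 across.
R1C1 = 18 − 14 = 4 completes the 18 across.

7, 6, 8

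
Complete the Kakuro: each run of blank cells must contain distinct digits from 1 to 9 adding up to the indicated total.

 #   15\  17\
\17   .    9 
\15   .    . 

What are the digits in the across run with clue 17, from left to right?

8, 9

17 in 2 cells must be {8,9}.
R1C1 = 17 − 9 = 8 completes the 17 across.
R2C1 = 15 − 8 = 7 completes the 15 down.
R2C2 = 15 − 7 = 8 completes the 15 across.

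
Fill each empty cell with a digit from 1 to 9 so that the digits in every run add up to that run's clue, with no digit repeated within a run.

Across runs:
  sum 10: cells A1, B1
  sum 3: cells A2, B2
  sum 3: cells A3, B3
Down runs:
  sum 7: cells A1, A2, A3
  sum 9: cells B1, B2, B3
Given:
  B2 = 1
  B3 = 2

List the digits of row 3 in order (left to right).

1 2

3 in 2 cells must be {1,2}; 7 in 3 cells must be {1,2,4}.
B1 = 9 − 3 = 6 completes the 9 down.
A2 = 3 − 1 = 2 completes the 3 across.
A3 = 3 − 2 = 1 completes the 3 across.
A1 = 10 − 6 = 4 completes the 10 across.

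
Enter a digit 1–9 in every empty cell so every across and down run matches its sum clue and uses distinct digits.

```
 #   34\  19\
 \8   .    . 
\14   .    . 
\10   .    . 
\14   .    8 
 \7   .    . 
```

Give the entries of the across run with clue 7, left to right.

34 in 5 cells must be {4,6,7,8,9}.
R2C2 = 5: the only remaining digit allowed by both the 14 across and the 19 down.
R4C1 = 14 − 8 = 6 completes the 14 across.
R5C1 = 4: the only remaining digit allowed by both the 7 across and the 34 down.
R5C2 = 7 − 4 = 3 completes the 7 across.

4 3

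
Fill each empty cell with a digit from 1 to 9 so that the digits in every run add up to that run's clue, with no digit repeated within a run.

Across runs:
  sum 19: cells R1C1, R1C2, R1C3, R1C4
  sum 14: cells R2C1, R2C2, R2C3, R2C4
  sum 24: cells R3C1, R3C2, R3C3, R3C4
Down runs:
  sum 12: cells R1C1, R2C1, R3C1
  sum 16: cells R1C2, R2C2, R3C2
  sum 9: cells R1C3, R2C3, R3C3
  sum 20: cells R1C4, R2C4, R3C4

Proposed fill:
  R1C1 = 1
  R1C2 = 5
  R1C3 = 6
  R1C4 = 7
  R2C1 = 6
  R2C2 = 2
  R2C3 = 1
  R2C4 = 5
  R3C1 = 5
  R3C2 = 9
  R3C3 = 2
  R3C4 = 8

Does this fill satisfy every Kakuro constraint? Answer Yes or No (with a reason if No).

Across: 1+5+6+7=19; 6+2+1+5=14; 5+9+2+8=24. Down: 1+6+5=12; 5+2+9=16; 6+1+2=9; 7+5+8=20. No digit repeats within any run.

Yes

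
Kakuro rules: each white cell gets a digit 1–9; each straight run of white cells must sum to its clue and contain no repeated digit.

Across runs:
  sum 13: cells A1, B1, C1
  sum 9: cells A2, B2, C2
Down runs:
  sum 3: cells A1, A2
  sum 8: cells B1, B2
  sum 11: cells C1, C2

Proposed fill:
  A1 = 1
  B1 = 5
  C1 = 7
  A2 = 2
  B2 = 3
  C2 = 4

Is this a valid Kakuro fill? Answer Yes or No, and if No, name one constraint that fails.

Yes

Across: 1+5+7=13; 2+3+4=9. Down: 1+2=3; 5+3=8; 7+4=11. No digit repeats within any run.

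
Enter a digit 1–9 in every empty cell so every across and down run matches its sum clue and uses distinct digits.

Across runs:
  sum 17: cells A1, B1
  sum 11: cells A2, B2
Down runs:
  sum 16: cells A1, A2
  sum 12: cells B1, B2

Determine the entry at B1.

8

17 in 2 cells must be {8,9}; 16 in 2 cells must be {7,9}.
The 17 across and the 16 down share only 9, so A1 = 9.
B1 = 17 − 9 = 8 completes the 17 across.
A2 = 16 − 9 = 7 completes the 16 down.
B2 = 11 − 7 = 4 completes the 11 across.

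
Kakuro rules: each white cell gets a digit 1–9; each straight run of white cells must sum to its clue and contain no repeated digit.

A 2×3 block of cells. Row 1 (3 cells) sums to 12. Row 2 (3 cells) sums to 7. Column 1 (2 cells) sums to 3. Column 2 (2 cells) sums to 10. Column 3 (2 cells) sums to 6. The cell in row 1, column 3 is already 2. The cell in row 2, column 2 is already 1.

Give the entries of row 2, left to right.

7 in 3 cells must be {1,2,4}; 3 in 2 cells must be {1,2}.
Given what's placed, (1,1) must be 1 to fit the 12 across and 3 down.
(1,2) = 12 − 3 = 9 completes the 12 across.
(2,1) = 3 − 1 = 2 completes the 3 down.
(2,3) = 7 − 3 = 4 completes the 7 across.

2 1 4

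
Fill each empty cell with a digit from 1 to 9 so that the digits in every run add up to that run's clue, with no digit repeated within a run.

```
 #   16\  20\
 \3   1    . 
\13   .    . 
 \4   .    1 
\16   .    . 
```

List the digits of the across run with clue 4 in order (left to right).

3 in 2 cells must be {1,2}; 4 in 2 cells must be {1,3}; 16 in 2 cells must be {7,9}.
R1C2 = 3 − 1 = 2 completes the 3 across.
R3C1 = 4 − 1 = 3 completes the 4 across.
Given what's placed, R4C1 must be 7 to fit the 16 across and 16 down.
R4C2 = 16 − 7 = 9 completes the 16 across.
R2C1 = 16 − 11 = 5 completes the 16 down.
R2C2 = 13 − 5 = 8 completes the 13 across.

3 1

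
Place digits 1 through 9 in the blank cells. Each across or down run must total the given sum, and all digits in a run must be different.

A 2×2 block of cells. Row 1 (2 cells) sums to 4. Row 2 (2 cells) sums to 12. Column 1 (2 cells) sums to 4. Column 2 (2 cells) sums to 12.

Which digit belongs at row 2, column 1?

4 in 2 cells must be {1,3}.
The 4 across and the 12 down share only 3, so (1,2) = 3.
The 12 across and the 4 down share only 3, so (2,1) = 3.
(2,2) = 12 − 3 = 9 completes the 12 across.
(1,1) = 4 − 3 = 1 completes the 4 across.

3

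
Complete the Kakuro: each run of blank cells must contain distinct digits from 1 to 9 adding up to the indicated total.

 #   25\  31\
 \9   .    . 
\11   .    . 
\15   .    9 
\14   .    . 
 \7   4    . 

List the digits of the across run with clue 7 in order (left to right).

4 3

R3C1 = 15 − 9 = 6 completes the 15 across.
R5C2 = 7 − 4 = 3 completes the 7 across.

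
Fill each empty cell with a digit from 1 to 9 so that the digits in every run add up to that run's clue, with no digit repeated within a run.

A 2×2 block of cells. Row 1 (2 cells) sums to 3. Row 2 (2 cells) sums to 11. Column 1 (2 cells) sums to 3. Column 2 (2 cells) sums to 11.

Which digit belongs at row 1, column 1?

1

3 in 2 cells must be {1,2}.
The 3 across and the 11 down share only 2, so (1,2) = 2.
The 11 across and the 3 down share only 2, so (2,1) = 2.
(2,2) = 11 − 2 = 9 completes the 11 across.
(1,1) = 3 − 2 = 1 completes the 3 across.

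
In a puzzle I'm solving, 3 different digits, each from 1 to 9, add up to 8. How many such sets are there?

2

3 distinct digits from 1–9 sum between 6 and 24.
Enumerating: {1,2,5}, {1,3,4}.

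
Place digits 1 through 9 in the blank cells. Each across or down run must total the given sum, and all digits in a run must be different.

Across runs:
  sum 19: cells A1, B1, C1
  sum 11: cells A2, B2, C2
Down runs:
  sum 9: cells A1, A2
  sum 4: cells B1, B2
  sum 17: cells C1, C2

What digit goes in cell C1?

9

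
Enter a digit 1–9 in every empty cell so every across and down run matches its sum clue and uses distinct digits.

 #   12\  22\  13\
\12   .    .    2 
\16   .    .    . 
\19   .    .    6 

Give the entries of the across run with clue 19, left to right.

R2C3 = 13 − 8 = 5 completes the 13 down.
No cell is forced outright now. R1C2 can only be 6 or 7 or 9 (the digits allowed by both its 12 across and its 22 down). If R1C2 = 6: that forces R1C1 = 4, R3C1 = 5, after which R3C2 would have to be in {8} for the 19 across but in {7,9} for the 22 down — contradiction. If R1C2 = 7: that forces R1C1 = 3, R2C2 = 9, after which R3C2 would have to be in {4,5,8,9} for the 19 across but in {6} for the 22 down — contradiction. So R1C2 = 9.
R1C1 = 12 − 11 = 1 completes the 12 across.
No cell is forced outright now. R3C2 can only be 5 or 8 (the digits allowed by both its 19 across and its 22 down). If R3C2 = 8: then R2C2 would have to be in {2,3,4,7,8,9} for the 16 across but in {5} for the 22 down — contradiction. So R3C2 = 5.
R2C2 = 22 − 14 = 8 completes the 22 down.
R3C1 = 19 − 11 = 8 completes the 19 across.
R2C1 = 16 − 13 = 3 completes the 16 across.

8, 5, 6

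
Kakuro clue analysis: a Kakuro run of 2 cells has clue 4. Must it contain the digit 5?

The only way to make 4 from 2 distinct digits is {1,3}, which does not contain 5.

No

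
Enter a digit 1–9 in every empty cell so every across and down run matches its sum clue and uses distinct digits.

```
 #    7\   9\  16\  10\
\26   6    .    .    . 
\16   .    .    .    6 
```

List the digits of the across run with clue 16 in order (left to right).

1 2 7 6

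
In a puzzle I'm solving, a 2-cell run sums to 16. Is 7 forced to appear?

Yes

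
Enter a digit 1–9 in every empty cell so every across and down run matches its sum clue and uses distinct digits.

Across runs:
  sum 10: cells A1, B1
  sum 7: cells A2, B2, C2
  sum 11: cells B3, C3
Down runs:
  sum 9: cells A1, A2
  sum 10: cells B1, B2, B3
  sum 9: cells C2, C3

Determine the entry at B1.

7 in 3 cells must be {1,2,4}.
Nothing is forced directly, so branch on A2, whose candidates are 1 or 2 or 4. If A2 = 1: that forces A1 = 8, B1 = 2, after which B2 would have to be in {2,4} for the 7 across but in {1,3,5,7} for the 10 down — contradiction. If A2 = 4: then A1 would have to be in {1,2,3,4,6,7,8,9} for the 10 across but in {5} for the 9 down — contradiction. So A2 = 2.
A1 = 9 − 2 = 7 completes the 9 down.
B1 = 10 − 7 = 3 completes the 10 across.
B2 = 1: the only remaining digit allowed by both the 7 across and the 10 down.
C2 = 7 − 3 = 4 completes the 7 across.
B3 = 10 − 4 = 6 completes the 10 down.
C3 = 11 − 6 = 5 completes the 11 across.

3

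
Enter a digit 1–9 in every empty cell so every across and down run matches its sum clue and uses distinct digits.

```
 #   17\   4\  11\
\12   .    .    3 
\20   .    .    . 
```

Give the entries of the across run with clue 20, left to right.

9, 3, 8

17 in 2 cells must be {8,9}; 4 in 2 cells must be {1,3}.
R1C1 = 8: the only remaining digit allowed by both the 12 across and the 17 down.
R1C2 = 12 − 11 = 1 completes the 12 across.
R2C1 = 17 − 8 = 9 completes the 17 down.
R2C2 = 4 − 1 = 3 completes the 4 down.
R2C3 = 20 − 12 = 8 completes the 20 across.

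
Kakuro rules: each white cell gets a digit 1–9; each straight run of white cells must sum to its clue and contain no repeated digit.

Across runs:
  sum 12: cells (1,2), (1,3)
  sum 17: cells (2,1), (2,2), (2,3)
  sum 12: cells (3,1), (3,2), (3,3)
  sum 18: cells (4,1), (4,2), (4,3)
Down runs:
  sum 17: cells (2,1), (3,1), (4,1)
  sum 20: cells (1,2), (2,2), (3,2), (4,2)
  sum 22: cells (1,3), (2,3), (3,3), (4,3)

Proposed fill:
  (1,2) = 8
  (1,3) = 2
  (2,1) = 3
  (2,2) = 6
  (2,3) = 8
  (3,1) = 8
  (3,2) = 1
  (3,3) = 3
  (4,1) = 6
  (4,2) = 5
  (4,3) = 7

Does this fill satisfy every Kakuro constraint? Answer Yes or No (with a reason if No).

No — the across run (1,2)–(1,3) sums to 10, not 12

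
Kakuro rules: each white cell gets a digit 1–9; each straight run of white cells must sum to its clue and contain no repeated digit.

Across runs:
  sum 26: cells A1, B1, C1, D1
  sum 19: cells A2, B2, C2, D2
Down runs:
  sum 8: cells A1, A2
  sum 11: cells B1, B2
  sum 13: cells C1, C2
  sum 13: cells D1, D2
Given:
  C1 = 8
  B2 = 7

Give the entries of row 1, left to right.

5 4 8 9

B1 = 11 − 7 = 4 completes the 11 down.
C2 = 13 − 8 = 5 completes the 13 down.
Given what's placed, A1 must be 5 to fit the 26 across and 8 down.
D1 = 26 − 17 = 9 completes the 26 across.
A2 = 8 − 5 = 3 completes the 8 down.
D2 = 19 − 15 = 4 completes the 19 across.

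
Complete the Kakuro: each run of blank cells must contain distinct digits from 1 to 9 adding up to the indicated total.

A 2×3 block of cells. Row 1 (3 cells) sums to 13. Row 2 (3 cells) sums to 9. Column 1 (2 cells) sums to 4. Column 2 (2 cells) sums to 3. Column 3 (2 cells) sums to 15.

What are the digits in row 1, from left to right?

4 in 2 cells must be {1,3}; 3 in 2 cells must be {1,2}.
The 9 across and the 15 down share only 6, so (2,3) = 6.
(1,3) = 15 − 6 = 9 completes the 15 down.
Given what's placed, (2,1) must be 1 to fit the 9 across and 4 down.
(2,2) = 9 − 7 = 2 completes the 9 across.
(1,1) = 4 − 1 = 3 completes the 4 down.
(1,2) = 13 − 12 = 1 completes the 13 across.

3 1 9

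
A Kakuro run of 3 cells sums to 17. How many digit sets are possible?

7

3 distinct digits from 1–9 sum between 6 and 24.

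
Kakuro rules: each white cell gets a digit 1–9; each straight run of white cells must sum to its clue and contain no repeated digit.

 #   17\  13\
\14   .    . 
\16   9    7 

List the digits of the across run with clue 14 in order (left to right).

16 in 2 cells must be {7,9}; 17 in 2 cells must be {8,9}.
R1C1 = 17 − 9 = 8 completes the 17 down.
R1C2 = 14 − 8 = 6 completes the 14 across.

8 6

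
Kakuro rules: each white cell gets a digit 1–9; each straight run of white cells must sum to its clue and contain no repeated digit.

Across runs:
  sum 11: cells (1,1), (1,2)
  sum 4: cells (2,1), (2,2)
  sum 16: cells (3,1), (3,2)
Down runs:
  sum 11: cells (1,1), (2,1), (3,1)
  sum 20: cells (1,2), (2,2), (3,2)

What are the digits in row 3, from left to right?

7 9

4 in 2 cells must be {1,3}; 16 in 2 cells must be {7,9}.
The 4 across and the 20 down share only 3, so (2,2) = 3.
The 16 across and the 11 down share only 7, so (3,1) = 7.
(3,2) = 16 − 7 = 9 completes the 16 across.
(1,1) = 3: the only remaining digit allowed by both the 11 across and the 11 down.
(1,2) = 11 − 3 = 8 completes the 11 across.
(2,1) = 4 − 3 = 1 completes the 4 across.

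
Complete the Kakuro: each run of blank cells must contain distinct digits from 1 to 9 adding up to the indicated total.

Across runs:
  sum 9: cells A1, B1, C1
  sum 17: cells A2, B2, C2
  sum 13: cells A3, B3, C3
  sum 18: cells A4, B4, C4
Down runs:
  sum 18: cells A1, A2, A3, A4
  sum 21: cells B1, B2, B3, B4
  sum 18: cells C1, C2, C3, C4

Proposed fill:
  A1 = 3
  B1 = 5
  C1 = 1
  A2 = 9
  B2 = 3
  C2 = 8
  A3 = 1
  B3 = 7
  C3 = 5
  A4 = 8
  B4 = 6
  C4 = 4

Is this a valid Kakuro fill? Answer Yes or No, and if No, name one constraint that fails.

No — the across run A2–C2 sums to 20, not 17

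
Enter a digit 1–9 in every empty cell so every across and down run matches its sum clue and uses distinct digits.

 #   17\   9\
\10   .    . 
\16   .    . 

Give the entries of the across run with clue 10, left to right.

8 2

16 in 2 cells must be {7,9}; 17 in 2 cells must be {8,9}.
The 16 across and the 17 down share only 9, so R2C1 = 9.
R2C2 = 16 − 9 = 7 completes the 16 across.
R1C1 = 17 − 9 = 8 completes the 17 down.
R1C2 = 10 − 8 = 2 completes the 10 across.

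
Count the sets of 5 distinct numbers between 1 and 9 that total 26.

11

5 distinct digits from 1–9 sum between 15 and 35.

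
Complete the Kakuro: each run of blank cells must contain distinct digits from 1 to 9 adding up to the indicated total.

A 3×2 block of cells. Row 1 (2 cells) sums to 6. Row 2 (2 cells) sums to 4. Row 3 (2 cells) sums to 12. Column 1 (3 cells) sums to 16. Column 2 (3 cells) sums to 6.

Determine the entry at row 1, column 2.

2

4 in 2 cells must be {1,3}; 6 in 3 cells must be {1,2,3}.
The 12 across and the 6 down share only 3, so (3,2) = 3.
Given what's placed, (2,2) must be 1 to fit the 4 across and 6 down.
(3,1) = 12 − 3 = 9 completes the 12 across.
(1,2) = 6 − 4 = 2 completes the 6 down.
(2,1) = 4 − 1 = 3 completes the 4 across.
(1,1) = 6 − 2 = 4 completes the 6 across.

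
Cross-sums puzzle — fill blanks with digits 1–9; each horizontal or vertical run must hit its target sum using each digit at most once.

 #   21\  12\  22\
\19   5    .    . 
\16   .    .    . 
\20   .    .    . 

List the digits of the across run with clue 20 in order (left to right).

7 4 9

Nothing is forced directly, so branch on R1C2, whose candidates are 6 or 8. If R1C2 = 8: that forces R1C3 = 6, R3C2 = 3, R3C3 = 9, R2C2 = 1, R2C3 = 7, after which R3C1 would have to be in {8} for the 20 across but in {7,9} for the 21 down — contradiction. So R1C2 = 6.
R1C3 = 19 − 11 = 8 completes the 19 across.
Nothing is forced directly, so branch on R2C3, whose candidates are 5 or 9. If R2C3 = 9: then R2C1 would have to be in {1,2,3,4,5,6} for the 16 across but in {7,9} for the 21 down — contradiction. So R2C3 = 5.
R3C3 = 22 − 13 = 9 completes the 22 down.
Given what's placed, R3C1 must be 7 to fit the 20 across and 21 down.
R3C2 = 20 − 16 = 4 completes the 20 across.
R2C1 = 21 − 12 = 9 completes the 21 down.
R2C2 = 16 − 14 = 2 completes the 16 across.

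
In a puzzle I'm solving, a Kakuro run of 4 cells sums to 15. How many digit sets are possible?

4 distinct digits from 1–9 sum between 10 and 30.
Enumerating: {1,2,3,9}, {1,2,4,8}, {1,2,5,7}, {1,3,4,7}, {1,3,5,6}, {2,3,4,6}.

6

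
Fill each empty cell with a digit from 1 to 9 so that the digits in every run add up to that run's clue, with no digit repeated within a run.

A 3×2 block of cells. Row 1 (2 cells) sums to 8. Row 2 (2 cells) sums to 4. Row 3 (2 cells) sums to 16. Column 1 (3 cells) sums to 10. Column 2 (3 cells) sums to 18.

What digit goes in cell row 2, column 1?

4 in 2 cells must be {1,3}; 16 in 2 cells must be {7,9}.
The 16 across and the 10 down share only 7, so (3,1) = 7.
(3,2) = 16 − 7 = 9 completes the 16 across.
Given what's placed, (2,1) must be 1 to fit the 4 across and 10 down.
(2,2) = 4 − 1 = 3 completes the 4 across.
(1,1) = 10 − 8 = 2 completes the 10 down.
(1,2) = 8 − 2 = 6 completes the 8 across.

1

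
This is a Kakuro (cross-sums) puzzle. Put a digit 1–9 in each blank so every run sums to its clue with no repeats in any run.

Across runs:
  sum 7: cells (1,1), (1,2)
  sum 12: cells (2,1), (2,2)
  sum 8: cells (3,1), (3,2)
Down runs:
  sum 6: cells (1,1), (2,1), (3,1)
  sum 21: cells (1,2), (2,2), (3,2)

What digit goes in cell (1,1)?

6 in 3 cells must be {1,2,3}.
The 12 across and the 6 down share only 3, so (2,1) = 3.
(2,2) = 12 − 3 = 9 completes the 12 across.
Nothing is forced directly, so branch on (1,1), whose candidates are 1 or 2. If (1,1) = 1: then (1,2) would have to be in {6} for the 7 across but in {4,5,7,8} for the 21 down — contradiction. So (1,1) = 2.
(1,2) = 7 − 2 = 5 completes the 7 across.
(3,1) = 6 − 5 = 1 completes the 6 down.
(3,2) = 8 − 1 = 7 completes the 8 across.

2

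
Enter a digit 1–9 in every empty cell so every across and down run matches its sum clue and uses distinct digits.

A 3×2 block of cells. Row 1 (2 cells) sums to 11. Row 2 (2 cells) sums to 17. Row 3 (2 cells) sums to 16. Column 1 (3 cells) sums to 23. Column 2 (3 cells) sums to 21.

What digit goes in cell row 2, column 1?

17 in 2 cells must be {8,9}; 16 in 2 cells must be {7,9}; 23 in 3 cells must be {6,8,9}.
The 16 across and the 23 down share only 9, so (3,1) = 9.
(3,2) = 16 − 9 = 7 completes the 16 across.
Given what's placed, (2,1) must be 8 to fit the 17 across and 23 down.
(2,2) = 17 − 8 = 9 completes the 17 across.
(1,1) = 23 − 17 = 6 completes the 23 down.
(1,2) = 11 − 6 = 5 completes the 11 across.

8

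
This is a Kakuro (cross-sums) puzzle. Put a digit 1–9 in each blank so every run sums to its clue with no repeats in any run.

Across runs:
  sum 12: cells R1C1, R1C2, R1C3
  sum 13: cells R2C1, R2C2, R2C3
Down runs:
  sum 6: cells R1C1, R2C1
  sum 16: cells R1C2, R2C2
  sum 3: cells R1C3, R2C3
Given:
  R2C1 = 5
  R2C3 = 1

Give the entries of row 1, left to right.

1 9 2

16 in 2 cells must be {7,9}; 3 in 2 cells must be {1,2}.
R1C1 = 6 − 5 = 1 completes the 6 down.
R1C3 = 3 − 1 = 2 completes the 3 down.
R2C2 = 13 − 6 = 7 completes the 13 across.
R1C2 = 12 − 3 = 9 completes the 12 across.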